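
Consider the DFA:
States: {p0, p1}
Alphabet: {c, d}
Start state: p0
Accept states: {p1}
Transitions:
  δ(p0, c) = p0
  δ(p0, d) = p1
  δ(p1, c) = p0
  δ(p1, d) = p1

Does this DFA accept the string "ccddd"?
Processing string "ccddd":
  p0 --c--> p0
  p0 --c--> p0
  p0 --d--> p1
  p1 --d--> p1
  p1 --d--> p1
Final state: p1
Accept states: {p1}
Yes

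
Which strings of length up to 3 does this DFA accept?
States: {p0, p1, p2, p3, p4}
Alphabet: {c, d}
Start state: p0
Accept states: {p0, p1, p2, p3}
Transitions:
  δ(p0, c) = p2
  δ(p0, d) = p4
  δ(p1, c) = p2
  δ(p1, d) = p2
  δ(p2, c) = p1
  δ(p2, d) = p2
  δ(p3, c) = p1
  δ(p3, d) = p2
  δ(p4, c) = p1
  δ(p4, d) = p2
ε, c, cc, cd, dc, dd, ccc, ccd, cdc, cdd, dcc, dcd, ddc, ddd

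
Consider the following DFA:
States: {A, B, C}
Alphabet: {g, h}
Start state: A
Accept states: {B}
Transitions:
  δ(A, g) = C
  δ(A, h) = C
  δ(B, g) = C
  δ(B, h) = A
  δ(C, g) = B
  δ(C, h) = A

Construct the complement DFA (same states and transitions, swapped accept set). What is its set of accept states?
Complement accept states = All states \ Original accept states
= {A, B, C} \ {B}
{A, C}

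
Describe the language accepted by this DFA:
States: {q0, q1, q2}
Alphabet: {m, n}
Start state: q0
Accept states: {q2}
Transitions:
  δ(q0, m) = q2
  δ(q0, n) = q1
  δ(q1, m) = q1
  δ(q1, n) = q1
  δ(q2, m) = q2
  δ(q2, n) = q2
Testing a few strings:
  'nmn' → reject
  'n' → reject
  'nm' → reject
  'mn' → accept
State roles: q0=no input read; q1=started with n (dead); q2=started with m
All strings over {m,n} starting with m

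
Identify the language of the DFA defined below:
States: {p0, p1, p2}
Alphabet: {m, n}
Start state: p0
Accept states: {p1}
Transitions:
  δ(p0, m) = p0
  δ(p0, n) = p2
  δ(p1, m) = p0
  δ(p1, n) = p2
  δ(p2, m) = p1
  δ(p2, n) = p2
Testing a few strings:
  'm' → reject
  'nn' → reject
  'mn' → reject
  'mmmn' → reject
State roles: p0=no suffix match; p1=suffix is nm; p2=one trailing n
All strings over {m,n} ending with nm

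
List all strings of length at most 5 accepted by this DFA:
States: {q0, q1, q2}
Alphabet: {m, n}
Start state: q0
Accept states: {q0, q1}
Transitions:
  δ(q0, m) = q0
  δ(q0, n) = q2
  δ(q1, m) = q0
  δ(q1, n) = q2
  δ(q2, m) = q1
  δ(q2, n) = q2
ε, m, mm, nm, mmm, mnm, nmm, nnm, mmmm, mmnm, mnmm, mnnm, nmmm, nmnm, nnmm, nnnm, mmmmm, mmmnm, mmnmm, mmnnm, mnmmm, mnmnm, mnnmm, mnnnm, nmmmm, nmmnm, nmnmm, nmnnm, nnmmm, nnmnm, nnnmm, nnnnm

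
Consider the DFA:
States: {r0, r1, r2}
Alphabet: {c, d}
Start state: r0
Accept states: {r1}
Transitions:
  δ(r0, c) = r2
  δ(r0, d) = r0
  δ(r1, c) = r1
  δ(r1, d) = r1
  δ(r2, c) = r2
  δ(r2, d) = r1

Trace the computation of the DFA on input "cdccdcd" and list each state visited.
read 'c': r0 → r2
  read 'd': r2 → r1
  read 'c': r1 → r1
  read 'c': r1 → r1
  read 'd': r1 → r1
  read 'c': r1 → r1
  read 'd': r1 → r1
r0 -> r2 -> r1 -> r1 -> r1 -> r1 -> r1 -> r1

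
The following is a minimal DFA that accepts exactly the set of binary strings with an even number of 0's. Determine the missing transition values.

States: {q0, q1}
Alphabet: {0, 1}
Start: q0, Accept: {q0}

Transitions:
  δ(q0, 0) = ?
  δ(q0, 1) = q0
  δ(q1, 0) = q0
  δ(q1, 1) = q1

From the language and accept set, identify what each state tracks — q0: even number of 0's so far; q1: odd number of 0's so far.
Each missing δ(q, a) is the state matching the new tracked value after reading a.
δ(q0, 0) = q1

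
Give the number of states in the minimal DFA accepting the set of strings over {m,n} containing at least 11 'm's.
By Myhill–Nerode, count the distinguishable equivalence classes: 12 classes — having seen 0, 1, …, 10, or ≥11 copies of 'm'; any two classes i < j (j ≤ 11) are distinguished by the string m^(11−j), which takes class j to 11 copies (accepted) but leaves class i below 11 (rejected).
12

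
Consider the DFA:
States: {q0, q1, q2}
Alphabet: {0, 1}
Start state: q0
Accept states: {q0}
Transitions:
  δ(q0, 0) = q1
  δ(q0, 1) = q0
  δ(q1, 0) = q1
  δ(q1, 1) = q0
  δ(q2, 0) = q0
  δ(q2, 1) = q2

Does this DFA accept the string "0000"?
Processing string "0000":
  q0 --0--> q1
  q1 --0--> q1
  q1 --0--> q1
  q1 --0--> q1
Final state: q1
Accept states: {q0}
No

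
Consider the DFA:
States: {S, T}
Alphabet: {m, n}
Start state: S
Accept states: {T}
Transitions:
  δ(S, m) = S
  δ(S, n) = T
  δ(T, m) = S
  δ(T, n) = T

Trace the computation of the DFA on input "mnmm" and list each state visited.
read 'm': S → S
  read 'n': S → T
  read 'm': T → S
  read 'm': S → S
S -> S -> T -> S -> S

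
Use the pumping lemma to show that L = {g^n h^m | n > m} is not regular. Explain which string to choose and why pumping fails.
Assume L is regular with pumping length p. Idea: pumping down the g-block drops the g-count to at most the h-count.
Choose s = g^(p+1) h^p ∈ L (|s| = 2p+1 ≥ p). By the pumping lemma, s = xyz with |xy| ≤ p, |y| > 0, so y = g^k with k ≥ 1. Take i = 0: xz = g^(p+1−k) h^p. Since k ≥ 1, p+1−k ≤ p, so the number of g's is no longer strictly greater than the number of h's, hence xz ∉ L.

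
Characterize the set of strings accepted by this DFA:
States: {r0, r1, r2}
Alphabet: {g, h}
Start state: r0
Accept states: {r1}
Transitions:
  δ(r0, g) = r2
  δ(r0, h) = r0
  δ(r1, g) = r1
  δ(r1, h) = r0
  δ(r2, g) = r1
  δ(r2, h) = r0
Testing a few strings:
  'hg' → reject
  'ghg' → reject
  'ggg' → accept
  'hggh' → reject
State roles: r0=last symbol not g; r1=two trailing g's; r2=one trailing g
All strings over {g,h} ending with gg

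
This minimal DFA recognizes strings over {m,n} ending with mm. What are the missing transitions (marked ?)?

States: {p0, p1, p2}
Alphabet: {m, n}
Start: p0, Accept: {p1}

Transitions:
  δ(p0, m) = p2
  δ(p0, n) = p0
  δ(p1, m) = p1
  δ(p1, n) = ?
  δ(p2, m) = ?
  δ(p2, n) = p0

From the language and accept set, identify what each state tracks — p0: last symbol not m; p1: two trailing m's; p2: one trailing m.
Each missing δ(q, a) is the state matching the new tracked value after reading a.
δ(p1, n) = p0; δ(p2, m) = p1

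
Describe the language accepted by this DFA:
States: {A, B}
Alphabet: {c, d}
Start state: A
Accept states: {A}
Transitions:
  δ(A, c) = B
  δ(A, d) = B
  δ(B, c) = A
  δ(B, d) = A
Testing a few strings:
  'c' → reject
  'ddd' → reject
  'dcc' → reject
  'ccc' → reject
State roles: A=even length so far; B=odd length so far
All strings over {c,d} of even length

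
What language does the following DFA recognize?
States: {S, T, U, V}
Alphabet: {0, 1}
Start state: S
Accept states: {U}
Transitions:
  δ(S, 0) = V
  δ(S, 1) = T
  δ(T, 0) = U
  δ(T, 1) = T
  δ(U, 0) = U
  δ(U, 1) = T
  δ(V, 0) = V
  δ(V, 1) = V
Testing a few strings:
  '100' → accept
  '110' → accept
  '00' → reject
  '010' → reject
State roles: S=no input read; T=started with 1, last symbol 1; U=started with 1, last symbol 0; V=started with 0 (dead)
All binary strings that start with 1 and end with 0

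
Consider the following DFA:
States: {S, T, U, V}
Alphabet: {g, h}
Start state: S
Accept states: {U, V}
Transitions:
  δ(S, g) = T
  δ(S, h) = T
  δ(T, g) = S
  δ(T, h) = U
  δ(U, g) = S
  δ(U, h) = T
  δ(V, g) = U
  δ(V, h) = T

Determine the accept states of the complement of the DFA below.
Complement accept states = All states \ Original accept states
= {S, T, U, V} \ {U, V}
{S, T}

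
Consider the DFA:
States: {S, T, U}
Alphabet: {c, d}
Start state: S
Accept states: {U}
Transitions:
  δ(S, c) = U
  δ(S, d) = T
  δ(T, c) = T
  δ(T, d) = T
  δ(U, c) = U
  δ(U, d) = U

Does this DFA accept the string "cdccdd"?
Processing string "cdccdd":
  S --c--> U
  U --d--> U
  U --c--> U
  U --c--> U
  U --d--> U
  U --d--> U
Final state: U
Accept states: {U}
Yes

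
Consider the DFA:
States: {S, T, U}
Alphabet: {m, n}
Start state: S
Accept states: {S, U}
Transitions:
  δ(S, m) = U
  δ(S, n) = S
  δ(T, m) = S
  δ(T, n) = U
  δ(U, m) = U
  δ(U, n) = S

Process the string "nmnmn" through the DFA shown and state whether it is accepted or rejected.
Processing string "nmnmn":
  S --n--> S
  S --m--> U
  U --n--> S
  S --m--> U
  U --n--> S
Final state: S
Accept states: {S, U}
Yes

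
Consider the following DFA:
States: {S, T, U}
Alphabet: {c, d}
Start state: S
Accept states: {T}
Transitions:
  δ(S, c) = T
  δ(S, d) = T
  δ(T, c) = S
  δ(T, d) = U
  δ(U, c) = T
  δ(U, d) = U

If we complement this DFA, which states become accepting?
Complement accept states = All states \ Original accept states
= {S, T, U} \ {T}
{S, U}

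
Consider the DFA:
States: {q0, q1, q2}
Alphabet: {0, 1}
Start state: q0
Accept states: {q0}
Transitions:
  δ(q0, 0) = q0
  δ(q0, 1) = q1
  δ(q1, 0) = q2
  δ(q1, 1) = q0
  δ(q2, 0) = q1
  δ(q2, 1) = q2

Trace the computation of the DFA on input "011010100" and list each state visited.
read '0': q0 → q0
  read '1': q0 → q1
  read '1': q1 → q0
  read '0': q0 → q0
  read '1': q0 → q1
  read '0': q1 → q2
  read '1': q2 → q2
  read '0': q2 → q1
  read '0': q1 → q2
q0 -> q0 -> q1 -> q0 -> q0 -> q1 -> q2 -> q2 -> q1 -> q2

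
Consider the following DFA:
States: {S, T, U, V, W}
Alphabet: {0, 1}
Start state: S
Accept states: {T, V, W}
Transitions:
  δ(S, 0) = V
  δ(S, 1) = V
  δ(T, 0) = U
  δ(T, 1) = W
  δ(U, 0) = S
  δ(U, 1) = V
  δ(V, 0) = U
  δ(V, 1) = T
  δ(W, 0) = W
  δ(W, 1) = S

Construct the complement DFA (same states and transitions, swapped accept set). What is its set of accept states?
Complement accept states = All states \ Original accept states
= {S, T, U, V, W} \ {T, V, W}
{S, U}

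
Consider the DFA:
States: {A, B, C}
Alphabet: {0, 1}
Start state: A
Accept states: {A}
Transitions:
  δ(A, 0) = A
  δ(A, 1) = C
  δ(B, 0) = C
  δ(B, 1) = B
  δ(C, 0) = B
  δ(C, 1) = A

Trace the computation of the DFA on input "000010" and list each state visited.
read '0': A → A
  read '0': A → A
  read '0': A → A
  read '0': A → A
  read '1': A → C
  read '0': C → B
A -> A -> A -> A -> A -> C -> B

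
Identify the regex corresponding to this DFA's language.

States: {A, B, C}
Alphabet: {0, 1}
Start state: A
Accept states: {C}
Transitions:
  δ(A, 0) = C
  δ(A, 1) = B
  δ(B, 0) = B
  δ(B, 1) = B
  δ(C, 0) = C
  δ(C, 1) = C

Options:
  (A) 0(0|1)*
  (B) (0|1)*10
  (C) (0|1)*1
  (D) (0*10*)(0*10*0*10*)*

Check each option against the DFA on short strings; one disagreement eliminates an option:
  (A) 0(0|1)*: agrees with the DFA on every string of length ≤ 6
  (B) (0|1)*10: on '0' the DFA goes A → C and accepts (C ∈ Accept), but the regex does not match it → eliminate
  (C) (0|1)*1: on '0' the DFA goes A → C and accepts (C ∈ Accept), but the regex does not match it → eliminate
  (D) (0*10*)(0*10*0*10*)*: on '0' the DFA goes A → C and accepts (C ∈ Accept), but the regex does not match it → eliminate
Only (A) is consistent with the DFA.
(A) 0(0|1)*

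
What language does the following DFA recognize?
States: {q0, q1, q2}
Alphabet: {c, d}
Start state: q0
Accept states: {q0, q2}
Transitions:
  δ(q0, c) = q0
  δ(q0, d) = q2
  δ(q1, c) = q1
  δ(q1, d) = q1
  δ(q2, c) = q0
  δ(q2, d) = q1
Testing a few strings:
  'cdc' → accept
  'cdd' → reject
  'd' → accept
  'ddcd' → reject
State roles: q0=last symbol not d (ok); q1=saw dd (dead); q2=last symbol d (ok)
All strings over {c,d} with no two consecutive d's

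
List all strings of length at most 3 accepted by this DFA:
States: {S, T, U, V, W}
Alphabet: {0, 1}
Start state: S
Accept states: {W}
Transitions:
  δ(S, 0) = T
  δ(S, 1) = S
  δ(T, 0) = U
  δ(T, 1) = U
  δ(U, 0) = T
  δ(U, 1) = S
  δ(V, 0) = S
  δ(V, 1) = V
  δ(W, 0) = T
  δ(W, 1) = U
None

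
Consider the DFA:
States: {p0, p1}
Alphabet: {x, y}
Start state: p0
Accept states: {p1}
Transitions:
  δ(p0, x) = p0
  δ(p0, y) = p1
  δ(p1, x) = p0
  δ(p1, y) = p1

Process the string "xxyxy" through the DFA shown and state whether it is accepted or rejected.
Processing string "xxyxy":
  p0 --x--> p0
  p0 --x--> p0
  p0 --y--> p1
  p1 --x--> p0
  p0 --y--> p1
Final state: p1
Accept states: {p1}
Yes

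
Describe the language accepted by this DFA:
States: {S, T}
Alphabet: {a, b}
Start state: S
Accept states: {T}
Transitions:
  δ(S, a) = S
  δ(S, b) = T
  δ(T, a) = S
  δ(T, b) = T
Testing a few strings:
  'a' → reject
  'ba' → reject
  'b' → accept
  'abb' → accept
State roles: S=last symbol not b; T=last symbol is b
All strings over {a,b} ending with b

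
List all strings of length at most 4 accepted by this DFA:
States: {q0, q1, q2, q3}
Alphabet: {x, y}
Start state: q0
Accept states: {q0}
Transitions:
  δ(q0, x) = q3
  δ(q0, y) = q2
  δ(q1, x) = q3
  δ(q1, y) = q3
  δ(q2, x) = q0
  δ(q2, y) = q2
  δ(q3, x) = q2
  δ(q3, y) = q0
ε, xy, yx, xxx, yyx, xxyx, xyxy, xyyx, yxxy, yxyx, yyyx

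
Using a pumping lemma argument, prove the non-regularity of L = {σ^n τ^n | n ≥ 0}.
Assume L is regular with pumping length p. Idea: pumping the σ-block changes the count balance.
Choose s = σ^p τ^p (length 2p ≥ p). By the pumping lemma, s = xyz with |xy| ≤ p, |y| > 0. So y = σ^k for some k > 0 (since xy is entirely within the σ's). Pumping gives xy²z = σ^(p+k) τ^p, which is not in L since p+k ≠ p.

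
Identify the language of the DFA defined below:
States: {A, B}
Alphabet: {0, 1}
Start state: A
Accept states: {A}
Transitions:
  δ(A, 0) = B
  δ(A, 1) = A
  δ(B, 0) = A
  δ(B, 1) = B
Testing a few strings:
  '0' → reject
  '1' → accept
  '10' → reject
  '100' → accept
State roles: A=even number of 0's so far; B=odd number of 0's so far
All binary strings with an even number of 0's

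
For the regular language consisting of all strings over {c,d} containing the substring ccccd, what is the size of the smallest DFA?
By Myhill–Nerode, count the distinguishable equivalence classes: 6 classes — one per longest suffix of the input that is a prefix of 'ccccd' (lengths 0 through 4), plus an absorbing 'already seen ccccd' class.
6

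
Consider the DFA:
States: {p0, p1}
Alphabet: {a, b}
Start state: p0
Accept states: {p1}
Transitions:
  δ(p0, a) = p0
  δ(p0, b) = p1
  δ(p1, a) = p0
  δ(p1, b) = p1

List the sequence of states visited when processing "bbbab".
read 'b': p0 → p1
  read 'b': p1 → p1
  read 'b': p1 → p1
  read 'a': p1 → p0
  read 'b': p0 → p1
p0 -> p1 -> p1 -> p1 -> p0 -> p1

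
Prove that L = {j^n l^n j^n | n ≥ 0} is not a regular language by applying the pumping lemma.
Assume L is regular with pumping length p. Idea: pumping the first j-block unbalances it against the other two.
Choose s = j^p l^p j^p ∈ L (|s| = 3p ≥ p). By the pumping lemma, s = xyz with |xy| ≤ p, |y| > 0, so y = j^k with k ≥ 1, inside the first j-block. Then xy²z = j^(p+k) l^p j^p. The first block has length p+k ≠ p, so the three block lengths are no longer equal and xy²z ∉ L.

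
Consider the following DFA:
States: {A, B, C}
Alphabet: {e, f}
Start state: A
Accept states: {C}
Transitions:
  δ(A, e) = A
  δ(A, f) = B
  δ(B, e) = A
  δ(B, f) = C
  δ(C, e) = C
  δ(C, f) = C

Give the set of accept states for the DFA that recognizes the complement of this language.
Complement accept states = All states \ Original accept states
= {A, B, C} \ {C}
{A, B}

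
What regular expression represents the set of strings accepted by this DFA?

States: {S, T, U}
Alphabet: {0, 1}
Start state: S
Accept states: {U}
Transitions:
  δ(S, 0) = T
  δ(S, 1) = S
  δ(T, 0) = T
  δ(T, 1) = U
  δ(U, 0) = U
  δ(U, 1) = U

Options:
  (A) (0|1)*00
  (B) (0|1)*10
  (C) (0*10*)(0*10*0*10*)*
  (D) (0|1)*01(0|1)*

Check each option against the DFA on short strings; one disagreement eliminates an option:
  (A) (0|1)*00: on '00' the DFA goes S → T → T and rejects (T ∉ Accept), but the regex matches it → eliminate
  (B) (0|1)*10: on '01' the DFA goes S → T → U and accepts (U ∈ Accept), but the regex does not match it → eliminate
  (C) (0*10*)(0*10*0*10*)*: on '1' the DFA goes S → S and rejects (S ∉ Accept), but the regex matches it → eliminate
  (D) (0|1)*01(0|1)*: agrees with the DFA on every string of length ≤ 6
Only (D) is consistent with the DFA.
(D) (0|1)*01(0|1)*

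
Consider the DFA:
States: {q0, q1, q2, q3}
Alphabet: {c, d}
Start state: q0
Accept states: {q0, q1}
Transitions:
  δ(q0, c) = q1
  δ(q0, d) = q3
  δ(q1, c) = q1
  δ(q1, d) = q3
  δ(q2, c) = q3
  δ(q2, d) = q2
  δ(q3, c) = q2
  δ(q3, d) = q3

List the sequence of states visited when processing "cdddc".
read 'c': q0 → q1
  read 'd': q1 → q3
  read 'd': q3 → q3
  read 'd': q3 → q3
  read 'c': q3 → q2
q0 -> q1 -> q3 -> q3 -> q3 -> q2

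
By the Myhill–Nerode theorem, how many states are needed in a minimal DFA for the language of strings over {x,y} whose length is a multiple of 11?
By Myhill–Nerode, count the distinguishable equivalence classes: 11 classes — one per residue of the length mod 11; class i is distinguished from class j by any string of length (11 − i) mod 11.
11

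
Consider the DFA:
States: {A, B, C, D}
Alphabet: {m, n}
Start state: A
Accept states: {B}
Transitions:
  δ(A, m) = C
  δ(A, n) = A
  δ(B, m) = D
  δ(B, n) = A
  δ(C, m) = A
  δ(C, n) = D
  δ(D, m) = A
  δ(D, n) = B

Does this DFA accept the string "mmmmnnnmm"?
Processing string "mmmmnnnmm":
  A --m--> C
  C --m--> A
  A --m--> C
  C --m--> A
  A --n--> A
  A --n--> A
  A --n--> A
  A --m--> C
  C --m--> A
Final state: A
Accept states: {B}
No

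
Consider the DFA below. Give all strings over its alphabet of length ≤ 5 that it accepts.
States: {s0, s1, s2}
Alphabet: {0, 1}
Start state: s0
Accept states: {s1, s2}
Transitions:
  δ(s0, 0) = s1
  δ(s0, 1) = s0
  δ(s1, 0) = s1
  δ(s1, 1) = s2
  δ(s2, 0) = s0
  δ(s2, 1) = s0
0, 00, 01, 10, 000, 001, 100, 101, 110, 0000, 0001, 0100, 0110, 1000, 1001, 1100, 1101, 1110, 00000, 00001, 00100, 00110, 01000, 01001, 01010, 01100, 01101, 01110, 10000, 10001, 10100, 10110, 11000, 11001, 11100, 11101, 11110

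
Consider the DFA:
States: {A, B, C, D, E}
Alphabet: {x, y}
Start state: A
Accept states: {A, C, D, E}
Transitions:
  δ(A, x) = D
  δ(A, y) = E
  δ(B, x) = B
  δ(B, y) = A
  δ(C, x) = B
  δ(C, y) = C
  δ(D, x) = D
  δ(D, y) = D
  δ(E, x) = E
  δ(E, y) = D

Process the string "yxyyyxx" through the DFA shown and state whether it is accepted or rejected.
Processing string "yxyyyxx":
  A --y--> E
  E --x--> E
  E --y--> D
  D --y--> D
  D --y--> D
  D --x--> D
  D --x--> D
Final state: D
Accept states: {A, C, D, E}
Yes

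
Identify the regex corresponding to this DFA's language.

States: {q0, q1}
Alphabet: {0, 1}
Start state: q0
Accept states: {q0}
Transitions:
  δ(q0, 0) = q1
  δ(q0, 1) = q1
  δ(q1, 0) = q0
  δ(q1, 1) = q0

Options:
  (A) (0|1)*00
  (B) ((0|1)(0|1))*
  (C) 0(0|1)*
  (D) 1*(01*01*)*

Check each option against the DFA on short strings; one disagreement eliminates an option:
  (A) (0|1)*00: on ε the DFA stays in q0 and accepts (q0 ∈ Accept), but the regex does not match it → eliminate
  (B) ((0|1)(0|1))*: agrees with the DFA on every string of length ≤ 6
  (C) 0(0|1)*: on ε the DFA stays in q0 and accepts (q0 ∈ Accept), but the regex does not match it → eliminate
  (D) 1*(01*01*)*: on '1' the DFA goes q0 → q1 and rejects (q1 ∉ Accept), but the regex matches it → eliminate
Only (B) is consistent with the DFA.
(B) ((0|1)(0|1))*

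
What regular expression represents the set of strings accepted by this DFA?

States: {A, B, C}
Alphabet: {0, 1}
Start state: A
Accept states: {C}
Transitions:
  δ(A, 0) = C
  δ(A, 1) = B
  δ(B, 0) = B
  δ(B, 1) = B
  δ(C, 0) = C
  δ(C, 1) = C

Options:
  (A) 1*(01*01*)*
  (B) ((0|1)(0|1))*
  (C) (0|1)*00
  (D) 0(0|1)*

Check each option against the DFA on short strings; one disagreement eliminates an option:
  (A) 1*(01*01*)*: on ε the DFA stays in A and rejects (A ∉ Accept), but the regex matches it → eliminate
  (B) ((0|1)(0|1))*: on ε the DFA stays in A and rejects (A ∉ Accept), but the regex matches it → eliminate
  (C) (0|1)*00: on '0' the DFA goes A → C and accepts (C ∈ Accept), but the regex does not match it → eliminate
  (D) 0(0|1)*: agrees with the DFA on every string of length ≤ 6
Only (D) is consistent with the DFA.
(D) 0(0|1)*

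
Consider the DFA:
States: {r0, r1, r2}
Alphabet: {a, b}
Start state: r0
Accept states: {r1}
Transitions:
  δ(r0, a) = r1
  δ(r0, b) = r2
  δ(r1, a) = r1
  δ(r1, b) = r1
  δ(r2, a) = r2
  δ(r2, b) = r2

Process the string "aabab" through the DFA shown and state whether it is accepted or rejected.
Processing string "aabab":
  r0 --a--> r1
  r1 --a--> r1
  r1 --b--> r1
  r1 --a--> r1
  r1 --b--> r1
Final state: r1
Accept states: {r1}
Yes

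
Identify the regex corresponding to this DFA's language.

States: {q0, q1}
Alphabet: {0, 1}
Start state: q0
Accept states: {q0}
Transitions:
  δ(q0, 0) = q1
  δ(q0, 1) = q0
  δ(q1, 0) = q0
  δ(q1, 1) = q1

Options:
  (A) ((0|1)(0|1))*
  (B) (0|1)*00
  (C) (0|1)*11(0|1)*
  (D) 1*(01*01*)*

Check each option against the DFA on short strings; one disagreement eliminates an option:
  (A) ((0|1)(0|1))*: on '1' the DFA goes q0 → q0 and accepts (q0 ∈ Accept), but the regex does not match it → eliminate
  (B) (0|1)*00: on ε the DFA stays in q0 and accepts (q0 ∈ Accept), but the regex does not match it → eliminate
  (C) (0|1)*11(0|1)*: on ε the DFA stays in q0 and accepts (q0 ∈ Accept), but the regex does not match it → eliminate
  (D) 1*(01*01*)*: agrees with the DFA on every string of length ≤ 6
Only (D) is consistent with the DFA.
(D) 1*(01*01*)*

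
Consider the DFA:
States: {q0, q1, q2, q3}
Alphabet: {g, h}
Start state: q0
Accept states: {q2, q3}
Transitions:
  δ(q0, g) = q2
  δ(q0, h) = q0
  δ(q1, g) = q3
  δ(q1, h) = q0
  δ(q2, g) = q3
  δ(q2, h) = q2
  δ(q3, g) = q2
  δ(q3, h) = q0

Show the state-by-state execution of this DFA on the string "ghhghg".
read 'g': q0 → q2
  read 'h': q2 → q2
  read 'h': q2 → q2
  read 'g': q2 → q3
  read 'h': q3 → q0
  read 'g': q0 → q2
q0 -> q2 -> q2 -> q2 -> q3 -> q0 -> q2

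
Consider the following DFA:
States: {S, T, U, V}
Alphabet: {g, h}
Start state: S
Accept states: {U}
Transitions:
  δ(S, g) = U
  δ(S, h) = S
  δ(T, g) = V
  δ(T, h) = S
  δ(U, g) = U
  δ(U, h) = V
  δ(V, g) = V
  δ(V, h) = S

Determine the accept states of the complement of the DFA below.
Complement accept states = All states \ Original accept states
= {S, T, U, V} \ {U}
{S, T, V}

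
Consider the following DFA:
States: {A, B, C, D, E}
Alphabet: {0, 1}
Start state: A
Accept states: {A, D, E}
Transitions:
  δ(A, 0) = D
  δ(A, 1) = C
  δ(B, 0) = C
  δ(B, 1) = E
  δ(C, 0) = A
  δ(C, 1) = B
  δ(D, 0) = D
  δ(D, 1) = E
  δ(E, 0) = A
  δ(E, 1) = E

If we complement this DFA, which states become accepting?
Complement accept states = All states \ Original accept states
= {A, B, C, D, E} \ {A, D, E}
{B, C}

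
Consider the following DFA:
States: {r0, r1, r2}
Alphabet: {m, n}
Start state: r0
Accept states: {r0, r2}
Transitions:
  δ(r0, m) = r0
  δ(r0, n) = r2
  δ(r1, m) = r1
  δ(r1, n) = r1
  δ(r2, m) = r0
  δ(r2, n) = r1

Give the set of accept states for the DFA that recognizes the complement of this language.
Complement accept states = All states \ Original accept states
= {r0, r1, r2} \ {r0, r2}
{r1}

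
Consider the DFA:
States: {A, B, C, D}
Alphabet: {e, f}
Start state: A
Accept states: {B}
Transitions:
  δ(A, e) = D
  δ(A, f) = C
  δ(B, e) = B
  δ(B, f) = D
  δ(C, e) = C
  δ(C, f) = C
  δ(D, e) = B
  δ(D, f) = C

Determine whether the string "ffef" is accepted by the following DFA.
Processing string "ffef":
  A --f--> C
  C --f--> C
  C --e--> C
  C --f--> C
Final state: C
Accept states: {B}
No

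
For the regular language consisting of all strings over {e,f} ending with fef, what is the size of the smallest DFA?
By Myhill–Nerode, count the distinguishable equivalence classes: 4 classes — one per longest suffix of the input that is a prefix of 'fef' (lengths 0 through 3); only the length-3 class is accepting.
4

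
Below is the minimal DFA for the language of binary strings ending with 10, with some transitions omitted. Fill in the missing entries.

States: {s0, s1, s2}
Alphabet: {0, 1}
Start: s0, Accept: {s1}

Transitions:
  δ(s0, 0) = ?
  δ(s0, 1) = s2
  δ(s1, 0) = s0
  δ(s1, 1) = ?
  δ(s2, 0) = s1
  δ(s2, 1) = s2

From the language and accept set, identify what each state tracks — s0: no suffix match; s1: suffix is 10; s2: one trailing 1.
Each missing δ(q, a) is the state matching the new tracked value after reading a.
δ(s0, 0) = s0; δ(s1, 1) = s2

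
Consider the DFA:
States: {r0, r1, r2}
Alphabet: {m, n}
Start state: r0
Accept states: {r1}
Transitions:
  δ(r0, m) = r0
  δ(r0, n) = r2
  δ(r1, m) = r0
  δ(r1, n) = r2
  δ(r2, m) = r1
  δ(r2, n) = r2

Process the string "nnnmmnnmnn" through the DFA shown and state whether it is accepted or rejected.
Processing string "nnnmmnnmnn":
  r0 --n--> r2
  r2 --n--> r2
  r2 --n--> r2
  r2 --m--> r1
  r1 --m--> r0
  r0 --n--> r2
  r2 --n--> r2
  r2 --m--> r1
  r1 --n--> r2
  r2 --n--> r2
Final state: r2
Accept states: {r1}
No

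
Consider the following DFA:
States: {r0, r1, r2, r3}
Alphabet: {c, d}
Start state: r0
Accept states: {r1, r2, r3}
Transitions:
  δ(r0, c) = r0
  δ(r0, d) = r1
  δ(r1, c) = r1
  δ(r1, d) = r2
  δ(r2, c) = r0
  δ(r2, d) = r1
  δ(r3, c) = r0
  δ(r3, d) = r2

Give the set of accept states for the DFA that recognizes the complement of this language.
Complement accept states = All states \ Original accept states
= {r0, r1, r2, r3} \ {r1, r2, r3}
{r0}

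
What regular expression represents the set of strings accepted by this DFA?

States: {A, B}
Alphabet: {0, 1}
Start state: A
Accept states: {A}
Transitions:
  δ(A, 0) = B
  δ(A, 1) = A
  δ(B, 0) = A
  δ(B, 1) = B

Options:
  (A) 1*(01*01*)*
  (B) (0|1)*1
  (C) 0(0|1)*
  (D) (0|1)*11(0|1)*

Check each option against the DFA on short strings; one disagreement eliminates an option:
  (A) 1*(01*01*)*: agrees with the DFA on every string of length ≤ 6
  (B) (0|1)*1: on ε the DFA stays in A and accepts (A ∈ Accept), but the regex does not match it → eliminate
  (C) 0(0|1)*: on ε the DFA stays in A and accepts (A ∈ Accept), but the regex does not match it → eliminate
  (D) (0|1)*11(0|1)*: on ε the DFA stays in A and accepts (A ∈ Accept), but the regex does not match it → eliminate
Only (A) is consistent with the DFA.
(A) 1*(01*01*)*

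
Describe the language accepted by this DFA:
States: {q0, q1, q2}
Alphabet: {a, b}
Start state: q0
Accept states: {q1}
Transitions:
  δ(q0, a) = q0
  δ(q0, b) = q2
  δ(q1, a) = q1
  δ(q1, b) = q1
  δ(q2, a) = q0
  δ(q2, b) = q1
Testing a few strings:
  'b' → reject
  'abb' → accept
  'aaa' → reject
  'a' → reject
State roles: q0=no progress toward bb; q1=substring bb seen; q2=one trailing b
All strings over {a,b} containing the substring bb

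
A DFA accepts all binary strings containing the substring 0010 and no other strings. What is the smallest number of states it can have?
By Myhill–Nerode, count the distinguishable equivalence classes: 5 classes — one per longest suffix of the input that is a prefix of '0010' (lengths 0 through 3), plus an absorbing 'already seen 0010' class.
5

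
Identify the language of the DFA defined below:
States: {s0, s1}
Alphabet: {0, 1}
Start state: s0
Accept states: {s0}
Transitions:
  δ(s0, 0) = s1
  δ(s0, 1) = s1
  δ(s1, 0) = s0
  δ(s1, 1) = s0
Testing a few strings:
  '00' → accept
  '01' → accept
  '110' → reject
  '010' → reject
State roles: s0=even length so far; s1=odd length so far
All binary strings of even length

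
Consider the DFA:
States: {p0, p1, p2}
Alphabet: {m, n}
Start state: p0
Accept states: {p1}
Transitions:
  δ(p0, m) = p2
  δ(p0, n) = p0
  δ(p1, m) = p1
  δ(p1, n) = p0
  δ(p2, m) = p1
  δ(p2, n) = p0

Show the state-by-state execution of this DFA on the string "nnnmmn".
read 'n': p0 → p0
  read 'n': p0 → p0
  read 'n': p0 → p0
  read 'm': p0 → p2
  read 'm': p2 → p1
  read 'n': p1 → p0
p0 -> p0 -> p0 -> p0 -> p2 -> p1 -> p0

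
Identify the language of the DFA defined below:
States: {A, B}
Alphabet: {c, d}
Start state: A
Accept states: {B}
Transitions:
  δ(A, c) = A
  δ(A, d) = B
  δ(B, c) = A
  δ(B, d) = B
Testing a few strings:
  'c' → reject
  'cdd' → accept
  'dc' → reject
  'dd' → accept
State roles: A=last symbol not d; B=last symbol is d
All strings over {c,d} ending with d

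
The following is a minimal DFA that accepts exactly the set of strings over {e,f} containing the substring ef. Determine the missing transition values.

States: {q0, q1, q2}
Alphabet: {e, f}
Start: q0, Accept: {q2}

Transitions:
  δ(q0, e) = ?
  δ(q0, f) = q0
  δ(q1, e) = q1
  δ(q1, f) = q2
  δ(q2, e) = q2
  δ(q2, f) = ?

From the language and accept set, identify what each state tracks — q0: no e seen yet; q1: seen a e, waiting for f; q2: substring ef seen.
Each missing δ(q, a) is the state matching the new tracked value after reading a.
δ(q0, e) = q1; δ(q2, f) = q2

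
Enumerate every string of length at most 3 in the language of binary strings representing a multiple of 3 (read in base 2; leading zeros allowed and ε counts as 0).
ε, 0, 00, 11, 000, 011, 110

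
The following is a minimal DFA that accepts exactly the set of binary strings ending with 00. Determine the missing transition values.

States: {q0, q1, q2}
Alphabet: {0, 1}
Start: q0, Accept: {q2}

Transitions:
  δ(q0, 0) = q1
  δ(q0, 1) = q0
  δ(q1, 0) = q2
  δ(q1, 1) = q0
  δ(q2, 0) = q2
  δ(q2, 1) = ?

From the language and accept set, identify what each state tracks — q0: last symbol not 0; q1: one trailing 0; q2: two trailing 0's.
Each missing δ(q, a) is the state matching the new tracked value after reading a.
δ(q2, 1) = q0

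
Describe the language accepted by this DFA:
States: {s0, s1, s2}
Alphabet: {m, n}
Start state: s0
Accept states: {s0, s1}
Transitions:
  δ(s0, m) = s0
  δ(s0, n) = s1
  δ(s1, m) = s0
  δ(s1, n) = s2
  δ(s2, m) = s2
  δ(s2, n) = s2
Testing a few strings:
  'nm' → accept
  'mnn' → reject
  'n' → accept
  'm' → accept
State roles: s0=last symbol not n (ok); s1=last symbol n (ok); s2=saw nn (dead)
All strings over {m,n} with no two consecutive n's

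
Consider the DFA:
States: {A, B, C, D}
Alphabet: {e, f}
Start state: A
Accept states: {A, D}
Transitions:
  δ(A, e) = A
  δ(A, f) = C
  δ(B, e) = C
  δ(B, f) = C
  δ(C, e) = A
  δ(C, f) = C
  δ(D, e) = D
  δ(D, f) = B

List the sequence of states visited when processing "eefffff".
read 'e': A → A
  read 'e': A → A
  read 'f': A → C
  read 'f': C → C
  read 'f': C → C
  read 'f': C → C
  read 'f': C → C
A -> A -> A -> C -> C -> C -> C -> C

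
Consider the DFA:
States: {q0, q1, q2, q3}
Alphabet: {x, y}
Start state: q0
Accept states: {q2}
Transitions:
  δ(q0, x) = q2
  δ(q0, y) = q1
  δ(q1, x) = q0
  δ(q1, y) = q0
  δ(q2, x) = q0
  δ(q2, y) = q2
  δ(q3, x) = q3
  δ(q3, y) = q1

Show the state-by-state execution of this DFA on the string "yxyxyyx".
read 'y': q0 → q1
  read 'x': q1 → q0
  read 'y': q0 → q1
  read 'x': q1 → q0
  read 'y': q0 → q1
  read 'y': q1 → q0
  read 'x': q0 → q2
q0 -> q1 -> q0 -> q1 -> q0 -> q1 -> q0 -> q2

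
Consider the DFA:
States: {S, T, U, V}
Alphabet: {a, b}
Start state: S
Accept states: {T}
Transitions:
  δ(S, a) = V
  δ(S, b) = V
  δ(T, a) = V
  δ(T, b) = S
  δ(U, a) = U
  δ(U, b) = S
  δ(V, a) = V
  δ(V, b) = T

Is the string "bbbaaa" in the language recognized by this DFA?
Processing string "bbbaaa":
  S --b--> V
  V --b--> T
  T --b--> S
  S --a--> V
  V --a--> V
  V --a--> V
Final state: V
Accept states: {T}
No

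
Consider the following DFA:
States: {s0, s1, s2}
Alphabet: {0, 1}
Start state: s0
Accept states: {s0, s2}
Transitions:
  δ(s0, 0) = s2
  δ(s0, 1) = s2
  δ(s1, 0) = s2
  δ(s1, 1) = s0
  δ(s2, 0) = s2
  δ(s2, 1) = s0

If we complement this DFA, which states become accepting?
Complement accept states = All states \ Original accept states
= {s0, s1, s2} \ {s0, s2}
{s1}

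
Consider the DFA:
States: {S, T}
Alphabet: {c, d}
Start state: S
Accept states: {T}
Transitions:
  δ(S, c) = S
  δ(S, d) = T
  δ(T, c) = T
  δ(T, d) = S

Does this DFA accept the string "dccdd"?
Processing string "dccdd":
  S --d--> T
  T --c--> T
  T --c--> T
  T --d--> S
  S --d--> T
Final state: T
Accept states: {T}
Yes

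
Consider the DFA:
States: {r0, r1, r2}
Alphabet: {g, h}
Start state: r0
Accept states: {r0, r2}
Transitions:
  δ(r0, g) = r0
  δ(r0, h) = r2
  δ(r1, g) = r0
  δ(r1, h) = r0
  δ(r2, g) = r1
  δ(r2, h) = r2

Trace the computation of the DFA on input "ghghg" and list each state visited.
read 'g': r0 → r0
  read 'h': r0 → r2
  read 'g': r2 → r1
  read 'h': r1 → r0
  read 'g': r0 → r0
r0 -> r0 -> r2 -> r1 -> r0 -> r0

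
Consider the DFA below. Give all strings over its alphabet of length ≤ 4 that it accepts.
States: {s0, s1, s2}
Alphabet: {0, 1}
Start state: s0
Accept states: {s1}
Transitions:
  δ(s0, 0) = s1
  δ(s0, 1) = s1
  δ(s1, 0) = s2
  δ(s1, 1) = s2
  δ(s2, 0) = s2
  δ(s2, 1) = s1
0, 1, 001, 011, 101, 111, 0001, 0101, 1001, 1101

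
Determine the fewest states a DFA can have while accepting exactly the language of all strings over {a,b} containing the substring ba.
By Myhill–Nerode, count the distinguishable equivalence classes: 3 classes — one per longest suffix of the input that is a prefix of 'ba' (lengths 0 through 1), plus an absorbing 'already seen ba' class.
3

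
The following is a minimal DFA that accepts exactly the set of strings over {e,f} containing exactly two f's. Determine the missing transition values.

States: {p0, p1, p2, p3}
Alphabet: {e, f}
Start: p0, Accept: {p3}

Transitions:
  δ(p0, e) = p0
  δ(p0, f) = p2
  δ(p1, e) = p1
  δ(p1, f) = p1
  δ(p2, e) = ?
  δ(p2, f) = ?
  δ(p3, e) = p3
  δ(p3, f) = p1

From the language and accept set, identify what each state tracks — p0: zero f's; p1: ≥ three f's (dead); p2: one f; p3: two f's.
Each missing δ(q, a) is the state matching the new tracked value after reading a.
δ(p2, e) = p2; δ(p2, f) = p3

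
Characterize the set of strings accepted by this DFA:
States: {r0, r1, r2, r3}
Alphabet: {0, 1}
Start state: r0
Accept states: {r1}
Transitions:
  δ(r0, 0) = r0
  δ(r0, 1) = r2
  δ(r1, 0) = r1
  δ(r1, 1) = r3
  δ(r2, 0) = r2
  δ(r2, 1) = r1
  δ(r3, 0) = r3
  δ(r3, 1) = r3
Testing a few strings:
  '100' → reject
  '11' → accept
  '01' → reject
  '0000' → reject
State roles: r0=zero 1's; r1=two 1's; r2=one 1; r3=≥ three 1's (dead)
All binary strings containing exactly two 1's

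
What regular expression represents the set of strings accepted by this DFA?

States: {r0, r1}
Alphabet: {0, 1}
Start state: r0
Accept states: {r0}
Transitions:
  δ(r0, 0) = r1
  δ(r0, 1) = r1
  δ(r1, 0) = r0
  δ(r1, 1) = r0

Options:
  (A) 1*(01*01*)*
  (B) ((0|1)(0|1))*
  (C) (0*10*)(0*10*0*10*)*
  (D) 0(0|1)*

Check each option against the DFA on short strings; one disagreement eliminates an option:
  (A) 1*(01*01*)*: on '1' the DFA goes r0 → r1 and rejects (r1 ∉ Accept), but the regex matches it → eliminate
  (B) ((0|1)(0|1))*: agrees with the DFA on every string of length ≤ 6
  (C) (0*10*)(0*10*0*10*)*: on ε the DFA stays in r0 and accepts (r0 ∈ Accept), but the regex does not match it → eliminate
  (D) 0(0|1)*: on ε the DFA stays in r0 and accepts (r0 ∈ Accept), but the regex does not match it → eliminate
Only (B) is consistent with the DFA.
(B) ((0|1)(0|1))*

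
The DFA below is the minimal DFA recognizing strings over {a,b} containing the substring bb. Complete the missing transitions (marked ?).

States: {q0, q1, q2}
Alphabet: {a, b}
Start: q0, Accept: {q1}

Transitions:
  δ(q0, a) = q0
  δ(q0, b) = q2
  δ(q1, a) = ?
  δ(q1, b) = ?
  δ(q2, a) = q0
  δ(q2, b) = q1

From the language and accept set, identify what each state tracks — q0: no progress toward bb; q1: substring bb seen; q2: one trailing b.
Each missing δ(q, a) is the state matching the new tracked value after reading a.
δ(q1, a) = q1; δ(q1, b) = q1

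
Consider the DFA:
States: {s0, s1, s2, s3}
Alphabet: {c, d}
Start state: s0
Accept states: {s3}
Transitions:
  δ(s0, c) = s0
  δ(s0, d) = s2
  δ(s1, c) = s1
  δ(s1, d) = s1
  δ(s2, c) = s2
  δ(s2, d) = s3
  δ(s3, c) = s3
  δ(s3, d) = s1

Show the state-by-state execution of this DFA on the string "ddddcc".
read 'd': s0 → s2
  read 'd': s2 → s3
  read 'd': s3 → s1
  read 'd': s1 → s1
  read 'c': s1 → s1
  read 'c': s1 → s1
s0 -> s2 -> s3 -> s1 -> s1 -> s1 -> s1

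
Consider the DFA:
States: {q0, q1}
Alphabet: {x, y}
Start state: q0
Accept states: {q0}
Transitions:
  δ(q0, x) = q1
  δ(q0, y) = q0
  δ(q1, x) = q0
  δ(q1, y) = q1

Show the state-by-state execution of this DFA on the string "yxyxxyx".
read 'y': q0 → q0
  read 'x': q0 → q1
  read 'y': q1 → q1
  read 'x': q1 → q0
  read 'x': q0 → q1
  read 'y': q1 → q1
  read 'x': q1 → q0
q0 -> q0 -> q1 -> q1 -> q0 -> q1 -> q1 -> q0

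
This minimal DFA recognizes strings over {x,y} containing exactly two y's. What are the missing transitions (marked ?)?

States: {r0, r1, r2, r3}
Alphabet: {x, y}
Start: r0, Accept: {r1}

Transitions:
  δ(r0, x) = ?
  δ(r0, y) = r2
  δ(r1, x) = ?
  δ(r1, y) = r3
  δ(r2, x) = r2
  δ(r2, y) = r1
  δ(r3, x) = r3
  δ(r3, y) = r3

From the language and accept set, identify what each state tracks — r0: zero y's; r1: two y's; r2: one y; r3: ≥ three y's (dead).
Each missing δ(q, a) is the state matching the new tracked value after reading a.
δ(r0, x) = r0; δ(r1, x) = r1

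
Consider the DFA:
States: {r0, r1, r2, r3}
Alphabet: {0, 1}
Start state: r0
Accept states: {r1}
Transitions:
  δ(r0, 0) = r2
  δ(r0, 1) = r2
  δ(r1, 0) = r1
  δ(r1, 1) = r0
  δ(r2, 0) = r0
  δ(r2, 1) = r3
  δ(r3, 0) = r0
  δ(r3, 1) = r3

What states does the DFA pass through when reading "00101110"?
read '0': r0 → r2
  read '0': r2 → r0
  read '1': r0 → r2
  read '0': r2 → r0
  read '1': r0 → r2
  read '1': r2 → r3
  read '1': r3 → r3
  read '0': r3 → r0
r0 -> r2 -> r0 -> r2 -> r0 -> r2 -> r3 -> r3 -> r0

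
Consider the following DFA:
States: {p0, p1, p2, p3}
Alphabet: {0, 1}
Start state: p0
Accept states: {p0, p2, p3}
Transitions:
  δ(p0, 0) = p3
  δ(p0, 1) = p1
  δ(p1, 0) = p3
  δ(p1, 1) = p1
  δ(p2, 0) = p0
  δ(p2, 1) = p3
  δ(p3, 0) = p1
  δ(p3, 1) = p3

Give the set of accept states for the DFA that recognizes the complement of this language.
Complement accept states = All states \ Original accept states
= {p0, p1, p2, p3} \ {p0, p2, p3}
{p1}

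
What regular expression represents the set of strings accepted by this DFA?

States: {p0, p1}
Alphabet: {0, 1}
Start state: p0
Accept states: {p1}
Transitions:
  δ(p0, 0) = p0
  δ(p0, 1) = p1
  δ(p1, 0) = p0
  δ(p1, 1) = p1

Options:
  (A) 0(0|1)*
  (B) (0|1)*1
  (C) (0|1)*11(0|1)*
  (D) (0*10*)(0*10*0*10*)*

Check each option against the DFA on short strings; one disagreement eliminates an option:
  (A) 0(0|1)*: on '0' the DFA goes p0 → p0 and rejects (p0 ∉ Accept), but the regex matches it → eliminate
  (B) (0|1)*1: agrees with the DFA on every string of length ≤ 6
  (C) (0|1)*11(0|1)*: on '1' the DFA goes p0 → p1 and accepts (p1 ∈ Accept), but the regex does not match it → eliminate
  (D) (0*10*)(0*10*0*10*)*: on '10' the DFA goes p0 → p1 → p0 and rejects (p0 ∉ Accept), but the regex matches it → eliminate
Only (B) is consistent with the DFA.
(B) (0|1)*1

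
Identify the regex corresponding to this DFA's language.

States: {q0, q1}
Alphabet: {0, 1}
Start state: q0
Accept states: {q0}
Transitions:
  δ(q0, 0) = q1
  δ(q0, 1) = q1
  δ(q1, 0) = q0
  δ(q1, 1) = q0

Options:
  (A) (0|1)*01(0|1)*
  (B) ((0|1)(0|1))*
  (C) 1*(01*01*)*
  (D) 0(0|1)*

Check each option against the DFA on short strings; one disagreement eliminates an option:
  (A) (0|1)*01(0|1)*: on ε the DFA stays in q0 and accepts (q0 ∈ Accept), but the regex does not match it → eliminate
  (B) ((0|1)(0|1))*: agrees with the DFA on every string of length ≤ 6
  (C) 1*(01*01*)*: on '1' the DFA goes q0 → q1 and rejects (q1 ∉ Accept), but the regex matches it → eliminate
  (D) 0(0|1)*: on ε the DFA stays in q0 and accepts (q0 ∈ Accept), but the regex does not match it → eliminate
Only (B) is consistent with the DFA.
(B) ((0|1)(0|1))*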